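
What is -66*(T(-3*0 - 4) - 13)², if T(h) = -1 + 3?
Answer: -7986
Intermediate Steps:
T(h) = 2
-66*(T(-3*0 - 4) - 13)² = -66*(2 - 13)² = -66*(-11)² = -66*121 = -7986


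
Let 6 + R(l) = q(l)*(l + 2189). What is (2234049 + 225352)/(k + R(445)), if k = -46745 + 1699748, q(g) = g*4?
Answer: 351343/905931 ≈ 0.38783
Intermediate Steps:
q(g) = 4*g
k = 1653003
R(l) = -6 + 4*l*(2189 + l) (R(l) = -6 + (4*l)*(l + 2189) = -6 + (4*l)*(2189 + l) = -6 + 4*l*(2189 + l))
(2234049 + 225352)/(k + R(445)) = (2234049 + 225352)/(1653003 + (-6 + 4*445² + 8756*445)) = 2459401/(1653003 + (-6 + 4*198025 + 3896420)) = 2459401/(1653003 + (-6 + 792100 + 3896420)) = 2459401/(1653003 + 4688514) = 2459401/6341517 = 2459401*(1/6341517) = 351343/905931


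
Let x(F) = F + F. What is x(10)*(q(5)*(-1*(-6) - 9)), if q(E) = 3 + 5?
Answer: -480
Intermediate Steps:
q(E) = 8
x(F) = 2*F
x(10)*(q(5)*(-1*(-6) - 9)) = (2*10)*(8*(-1*(-6) - 9)) = 20*(8*(6 - 9)) = 20*(8*(-3)) = 20*(-24) = -480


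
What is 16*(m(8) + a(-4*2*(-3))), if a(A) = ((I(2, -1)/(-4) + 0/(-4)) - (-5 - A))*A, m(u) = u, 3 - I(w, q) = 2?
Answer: 11168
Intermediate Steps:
I(w, q) = 1 (I(w, q) = 3 - 1*2 = 3 - 2 = 1)
a(A) = A*(19/4 + A) (a(A) = ((1/(-4) + 0/(-4)) - (-5 - A))*A = ((1*(-¼) + 0*(-¼)) + (5 + A))*A = ((-¼ + 0) + (5 + A))*A = (-¼ + (5 + A))*A = (19/4 + A)*A = A*(19/4 + A))
16*(m(8) + a(-4*2*(-3))) = 16*(8 + (-4*2*(-3))*(19 + 4*(-4*2*(-3)))/4) = 16*(8 + (-8*(-3))*(19 + 4*(-8*(-3)))/4) = 16*(8 + (¼)*24*(19 + 4*24)) = 16*(8 + (¼)*24*(19 + 96)) = 16*(8 + (¼)*24*115) = 16*(8 + 690) = 16*698 = 11168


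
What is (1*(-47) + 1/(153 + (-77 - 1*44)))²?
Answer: 2259009/1024 ≈ 2206.1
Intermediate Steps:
(1*(-47) + 1/(153 + (-77 - 1*44)))² = (-47 + 1/(153 + (-77 - 44)))² = (-47 + 1/(153 - 121))² = (-47 + 1/32)² = (-1503/32)² = 2259009/1024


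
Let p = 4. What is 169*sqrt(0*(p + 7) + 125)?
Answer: 845*sqrt(5) ≈ 1889.5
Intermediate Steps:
169*sqrt(0*(p + 7) + 125) = 169*sqrt(0*(4 + 7) + 125) = 169*sqrt(0*11 + 125) = 169*sqrt(0 + 125) = 169*sqrt(125) = 169*(5*sqrt(5)) = 845*sqrt(5)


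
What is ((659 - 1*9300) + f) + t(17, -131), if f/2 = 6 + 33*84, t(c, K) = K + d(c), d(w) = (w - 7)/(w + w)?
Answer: -54667/17 ≈ -3215.7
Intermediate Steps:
d(w) = (-7 + w)/(2*w) (d(w) = (-7 + w)/((2*w)) = (-7 + w)*(1/(2*w)) = (-7 + w)/(2*w))
t(c, K) = K + (-7 + c)/(2*c)
f = 5556 (f = 2*(6 + 33*84) = 2*(6 + 2772) = 2*2778 = 5556)
((659 - 1*9300) + f) + t(17, -131) = ((659 - 1*9300) + 5556) + (½ - 131 - 7/2/17) = ((659 - 9300) + 5556) + (½ - 131 - 7/2*1/17) = (-8641 + 5556) + (½ - 131 - 7/34) = -3085 - 2222/17 = -54667/17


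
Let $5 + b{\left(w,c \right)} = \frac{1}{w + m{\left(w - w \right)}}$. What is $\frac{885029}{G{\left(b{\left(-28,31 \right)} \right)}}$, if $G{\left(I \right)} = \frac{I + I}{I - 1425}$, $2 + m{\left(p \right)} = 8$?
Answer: $\frac{9281299123}{74} \approx 1.2542 \cdot 10^{8}$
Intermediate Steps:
$m{\left(p \right)} = 6$ ($m{\left(p \right)} = -2 + 8 = 6$)
$b{\left(w,c \right)} = -5 + \frac{1}{6 + w}$ ($b{\left(w,c \right)} = -5 + \frac{1}{w + 6} = -5 + \frac{1}{6 + w}$)
$G{\left(I \right)} = \frac{2 I}{-1425 + I}$
$\frac{885029}{G{\left(b{\left(-28,31 \right)} \right)}} = \frac{885029}{2 \frac{-29 - -140}{6 - 28} \frac{1}{-1425 + \frac{-29 - -140}{6 - 28}}} = \frac{885029}{2 \frac{-29 + 140}{-22} \frac{1}{-1425 + \frac{-29 + 140}{-22}}} = \frac{885029}{2 \left(\left(- \frac{1}{22}\right) 111\right) \frac{1}{-1425 - \frac{111}{22}}} = \frac{885029}{2 \left(- \frac{111}{22}\right) \frac{1}{-1425 - \frac{111}{22}}} = \frac{885029}{2 \left(- \frac{111}{22}\right) \frac{1}{- \frac{31461}{22}}} = \frac{885029}{2 \left(- \frac{111}{22}\right) \left(- \frac{22}{31461}\right)} = \frac{885029}{\frac{74}{10487}} = 885029 \cdot \frac{10487}{74} = \frac{9281299123}{74}$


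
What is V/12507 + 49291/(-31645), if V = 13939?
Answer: -175382882/395784015 ≈ -0.44313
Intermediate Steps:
V/12507 + 49291/(-31645) = 13939/12507 + 49291/(-31645) = 13939*(1/12507) + 49291*(-1/31645) = 13939/12507 - 49291/31645 = -175382882/395784015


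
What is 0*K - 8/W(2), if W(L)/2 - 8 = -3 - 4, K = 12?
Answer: -4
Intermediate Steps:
W(L) = 2 (W(L) = 16 + 2*(-3 - 4) = 16 + 2*(-7) = 16 - 14 = 2)
0*K - 8/W(2) = 0*12 - 8/2 = 0 - 8*½ = 0 - 4 = -4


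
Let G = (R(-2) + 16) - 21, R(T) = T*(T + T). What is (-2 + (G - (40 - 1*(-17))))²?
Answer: 3136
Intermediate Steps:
R(T) = 2*T² (R(T) = T*(2*T) = 2*T²)
G = 3 (G = (2*(-2)² + 16) - 21 = (2*4 + 16) - 21 = (8 + 16) - 21 = 24 - 21 = 3)
(-2 + (G - (40 - 1*(-17))))² = (-2 + (3 - (40 - 1*(-17))))² = (-2 + (3 - (40 + 17)))² = (-2 + (3 - 1*57))² = (-2 + (3 - 57))² = (-2 - 54)² = (-56)² = 3136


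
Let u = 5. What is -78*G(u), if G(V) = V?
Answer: -390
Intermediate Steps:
-78*G(u) = -78*5 = -390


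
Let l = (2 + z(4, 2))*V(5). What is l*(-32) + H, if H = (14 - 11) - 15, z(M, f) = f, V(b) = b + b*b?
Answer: -3852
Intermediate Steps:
V(b) = b + b²
H = -12 (H = 3 - 15 = -12)
l = 120 (l = (2 + 2)*(5*(1 + 5)) = 4*(5*6) = 4*30 = 120)
l*(-32) + H = 120*(-32) - 12 = -3840 - 12 = -3852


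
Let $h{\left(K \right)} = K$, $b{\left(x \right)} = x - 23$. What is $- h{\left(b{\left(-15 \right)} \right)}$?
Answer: $38$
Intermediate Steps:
$b{\left(x \right)} = -23 + x$
$- h{\left(b{\left(-15 \right)} \right)} = - (-23 - 15) = \left(-1\right) \left(-38\right) = 38$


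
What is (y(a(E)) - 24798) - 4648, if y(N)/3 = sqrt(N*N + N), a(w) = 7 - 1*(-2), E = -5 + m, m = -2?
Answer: -29446 + 9*sqrt(10) ≈ -29418.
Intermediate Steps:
E = -7 (E = -5 - 2 = -7)
a(w) = 9 (a(w) = 7 + 2 = 9)
y(N) = 3*sqrt(N + N**2) (y(N) = 3*sqrt(N*N + N) = 3*sqrt(N**2 + N) = 3*sqrt(N + N**2))
(y(a(E)) - 24798) - 4648 = (3*sqrt(9*(1 + 9)) - 24798) - 4648 = (3*sqrt(9*10) - 24798) - 4648 = (3*sqrt(90) - 24798) - 4648 = (3*(3*sqrt(10)) - 24798) - 4648 = (9*sqrt(10) - 24798) - 4648 = (-24798 + 9*sqrt(10)) - 4648 = -29446 + 9*sqrt(10)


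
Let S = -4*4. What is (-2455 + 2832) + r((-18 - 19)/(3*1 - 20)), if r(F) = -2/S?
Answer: 3017/8 ≈ 377.13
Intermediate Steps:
S = -16
r(F) = 1/8 (r(F) = -2/(-16) = -2*(-1/16) = 1/8)
(-2455 + 2832) + r((-18 - 19)/(3*1 - 20)) = (-2455 + 2832) + 1/8 = 377 + 1/8 = 3017/8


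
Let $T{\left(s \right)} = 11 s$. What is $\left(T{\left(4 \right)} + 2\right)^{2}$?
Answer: $2116$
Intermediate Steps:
$\left(T{\left(4 \right)} + 2\right)^{2} = \left(11 \cdot 4 + 2\right)^{2} = \left(44 + 2\right)^{2} = 46^{2} = 2116$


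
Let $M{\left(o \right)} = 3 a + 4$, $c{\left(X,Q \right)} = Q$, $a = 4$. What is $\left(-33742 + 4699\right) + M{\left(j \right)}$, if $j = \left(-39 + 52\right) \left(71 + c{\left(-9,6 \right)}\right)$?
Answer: $-29027$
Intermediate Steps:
$j = 1001$ ($j = \left(-39 + 52\right) \left(71 + 6\right) = 13 \cdot 77 = 1001$)
$M{\left(o \right)} = 16$ ($M{\left(o \right)} = 3 \cdot 4 + 4 = 12 + 4 = 16$)
$\left(-33742 + 4699\right) + M{\left(j \right)} = \left(-33742 + 4699\right) + 16 = -29043 + 16 = -29027$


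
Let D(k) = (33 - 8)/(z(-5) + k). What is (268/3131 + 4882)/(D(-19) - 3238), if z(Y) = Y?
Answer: -9915120/6578231 ≈ -1.5073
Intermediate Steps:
D(k) = 25/(-5 + k) (D(k) = (33 - 8)/(-5 + k) = 25/(-5 + k))
(268/3131 + 4882)/(D(-19) - 3238) = (268/3131 + 4882)/(25/(-5 - 19) - 3238) = (268*(1/3131) + 4882)/(25/(-24) - 3238) = (268/3131 + 4882)/(25*(-1/24) - 3238) = 15285810/(3131*(-25/24 - 3238)) = 15285810/(3131*(-77737/24)) = (15285810/3131)*(-24/77737) = -9915120/6578231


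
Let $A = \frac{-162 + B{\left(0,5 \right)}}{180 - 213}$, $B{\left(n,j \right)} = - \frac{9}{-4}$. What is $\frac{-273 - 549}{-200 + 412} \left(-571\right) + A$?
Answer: $\frac{5174271}{2332} \approx 2218.8$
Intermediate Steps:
$B{\left(n,j \right)} = \frac{9}{4}$ ($B{\left(n,j \right)} = \left(-9\right) \left(- \frac{1}{4}\right) = \frac{9}{4}$)
$A = \frac{213}{44}$ ($A = \frac{-162 + \frac{9}{4}}{180 - 213} = - \frac{639}{4 \left(-33\right)} = \left(- \frac{639}{4}\right) \left(- \frac{1}{33}\right) = \frac{213}{44} \approx 4.8409$)
$\frac{-273 - 549}{-200 + 412} \left(-571\right) + A = \frac{-273 - 549}{-200 + 412} \left(-571\right) + \frac{213}{44} = - \frac{822}{212} \left(-571\right) + \frac{213}{44} = \left(-822\right) \frac{1}{212} \left(-571\right) + \frac{213}{44} = \left(- \frac{411}{106}\right) \left(-571\right) + \frac{213}{44} = \frac{234681}{106} + \frac{213}{44} = \frac{5174271}{2332}$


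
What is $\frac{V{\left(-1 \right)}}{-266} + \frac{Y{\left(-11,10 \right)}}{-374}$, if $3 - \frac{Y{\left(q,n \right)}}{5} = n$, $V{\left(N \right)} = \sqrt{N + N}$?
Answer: $\frac{35}{374} - \frac{i \sqrt{2}}{266} \approx 0.093583 - 0.0053166 i$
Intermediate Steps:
$V{\left(N \right)} = \sqrt{2} \sqrt{N}$ ($V{\left(N \right)} = \sqrt{2 N} = \sqrt{2} \sqrt{N}$)
$Y{\left(q,n \right)} = 15 - 5 n$
$\frac{V{\left(-1 \right)}}{-266} + \frac{Y{\left(-11,10 \right)}}{-374} = \frac{\sqrt{2} \sqrt{-1}}{-266} + \frac{15 - 50}{-374} = \sqrt{2} i \left(- \frac{1}{266}\right) + \left(15 - 50\right) \left(- \frac{1}{374}\right) = i \sqrt{2} \left(- \frac{1}{266}\right) - - \frac{35}{374} = - \frac{i \sqrt{2}}{266} + \frac{35}{374} = \frac{35}{374} - \frac{i \sqrt{2}}{266}$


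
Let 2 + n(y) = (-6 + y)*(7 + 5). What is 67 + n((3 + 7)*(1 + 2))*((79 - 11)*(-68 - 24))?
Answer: -1789149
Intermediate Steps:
n(y) = -74 + 12*y (n(y) = -2 + (-6 + y)*(7 + 5) = -2 + (-6 + y)*12 = -2 + (-72 + 12*y) = -74 + 12*y)
67 + n((3 + 7)*(1 + 2))*((79 - 11)*(-68 - 24)) = 67 + (-74 + 12*((3 + 7)*(1 + 2)))*((79 - 11)*(-68 - 24)) = 67 + (-74 + 12*(10*3))*(68*(-92)) = 67 + (-74 + 12*30)*(-6256) = 67 + (-74 + 360)*(-6256) = 67 + 286*(-6256) = 67 - 1789216 = -1789149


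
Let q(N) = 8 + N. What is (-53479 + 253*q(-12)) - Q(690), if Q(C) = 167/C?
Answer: -37598957/690 ≈ -54491.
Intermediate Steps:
(-53479 + 253*q(-12)) - Q(690) = (-53479 + 253*(8 - 12)) - 167/690 = (-53479 + 253*(-4)) - 167/690 = (-53479 - 1012) - 1*167/690 = -54491 - 167/690 = -37598957/690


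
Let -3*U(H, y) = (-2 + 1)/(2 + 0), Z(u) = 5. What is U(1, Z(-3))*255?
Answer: 85/2 ≈ 42.500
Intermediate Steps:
U(H, y) = ⅙ (U(H, y) = -(-2 + 1)/(3*(2 + 0)) = -(-1)/(3*2) = -⅓*(-½) = ⅙)
U(1, Z(-3))*255 = (⅙)*255 = 85/2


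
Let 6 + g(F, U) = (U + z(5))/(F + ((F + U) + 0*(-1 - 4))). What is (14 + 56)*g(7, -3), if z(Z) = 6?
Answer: -4410/11 ≈ -400.91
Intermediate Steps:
g(F, U) = -6 + (6 + U)/(U + 2*F) (g(F, U) = -6 + (U + 6)/(F + ((F + U) + 0*(-1 - 4))) = -6 + (6 + U)/(F + ((F + U) + 0*(-5))) = -6 + (6 + U)/(F + ((F + U) + 0)) = -6 + (6 + U)/(F + (F + U)) = -6 + (6 + U)/(U + 2*F))
(14 + 56)*g(7, -3) = (14 + 56)*((6 - 12*7 - 5*(-3))/(-3 + 2*7)) = 70*((6 - 84 + 15)/(-3 + 14)) = 70*(-63/11) = -4410/11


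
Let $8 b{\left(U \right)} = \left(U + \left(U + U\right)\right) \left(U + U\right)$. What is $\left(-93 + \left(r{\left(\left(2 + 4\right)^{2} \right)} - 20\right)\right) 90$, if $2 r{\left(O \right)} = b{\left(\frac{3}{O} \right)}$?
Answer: $- \frac{650865}{64} \approx -10170.0$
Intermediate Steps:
$b{\left(U \right)} = \frac{3 U^{2}}{4}$ ($b{\left(U \right)} = \frac{\left(U + \left(U + U\right)\right) \left(U + U\right)}{8} = \frac{\left(U + 2 U\right) 2 U}{8} = \frac{3 U 2 U}{8} = \frac{6 U^{2}}{8} = \frac{3 U^{2}}{4}$)
$r{\left(O \right)} = \frac{27}{8 O^{2}}$ ($r{\left(O \right)} = \frac{\frac{3}{4} \left(\frac{3}{O}\right)^{2}}{2} = \frac{\frac{3}{4} \frac{9}{O^{2}}}{2} = \frac{\frac{27}{4} \frac{1}{O^{2}}}{2} = \frac{27}{8 O^{2}}$)
$\left(-93 + \left(r{\left(\left(2 + 4\right)^{2} \right)} - 20\right)\right) 90 = \left(-93 - \left(20 - \frac{27}{8 \left(2 + 4\right)^{4}}\right)\right) 90 = \left(-93 - \left(20 - \frac{27}{8 \cdot 1296}\right)\right) 90 = \left(-93 + \left(\frac{27}{8} \cdot \frac{1}{1296} - 20\right)\right) 90 = \left(-93 + \left(\frac{1}{384} - 20\right)\right) 90 = \left(-93 - \frac{7679}{384}\right) 90 = \left(- \frac{43391}{384}\right) 90 = - \frac{650865}{64}$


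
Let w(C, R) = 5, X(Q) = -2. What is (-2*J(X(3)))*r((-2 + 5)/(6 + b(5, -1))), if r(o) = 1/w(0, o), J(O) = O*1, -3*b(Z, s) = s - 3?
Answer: ⅘ ≈ 0.80000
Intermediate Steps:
b(Z, s) = 1 - s/3 (b(Z, s) = -(s - 3)/3 = -(-3 + s)/3 = 1 - s/3)
J(O) = O
r(o) = ⅕ (r(o) = 1/5 = ⅕)
(-2*J(X(3)))*r((-2 + 5)/(6 + b(5, -1))) = -2*(-2)*(⅕) = 4*(⅕) = ⅘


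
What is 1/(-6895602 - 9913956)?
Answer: -1/16809558 ≈ -5.9490e-8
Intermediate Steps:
1/(-6895602 - 9913956) = 1/(-16809558) = -1/16809558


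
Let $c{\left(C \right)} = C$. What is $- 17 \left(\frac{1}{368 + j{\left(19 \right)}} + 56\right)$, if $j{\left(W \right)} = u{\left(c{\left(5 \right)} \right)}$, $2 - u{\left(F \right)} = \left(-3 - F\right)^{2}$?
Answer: $- \frac{17137}{18} \approx -952.06$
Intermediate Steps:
$u{\left(F \right)} = 2 - \left(-3 - F\right)^{2}$
$j{\left(W \right)} = -62$ ($j{\left(W \right)} = 2 - \left(3 + 5\right)^{2} = 2 - 8^{2} = 2 - 64 = -62$)
$- 17 \left(\frac{1}{368 + j{\left(19 \right)}} + 56\right) = - 17 \left(\frac{1}{368 - 62} + 56\right) = - 17 \left(\frac{1}{306} + 56\right) = \left(-17\right) \frac{17137}{306} = - \frac{17137}{18}$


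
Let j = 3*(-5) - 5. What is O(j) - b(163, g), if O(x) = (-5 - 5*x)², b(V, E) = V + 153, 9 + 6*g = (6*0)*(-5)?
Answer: 8709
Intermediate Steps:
g = -3/2 (g = -3/2 + ((6*0)*(-5))/6 = -3/2 + (0*(-5))/6 = -3/2 + (⅙)*0 = -3/2 + 0 = -3/2 ≈ -1.5000)
b(V, E) = 153 + V
j = -20 (j = -15 - 5 = -20)
O(j) - b(163, g) = 25*(1 - 20)² - (153 + 163) = 25*(-19)² - 1*316 = 25*361 - 316 = 9025 - 316 = 8709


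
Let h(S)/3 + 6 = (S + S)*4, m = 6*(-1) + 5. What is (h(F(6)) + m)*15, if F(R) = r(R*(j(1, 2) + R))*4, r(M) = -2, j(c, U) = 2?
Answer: -3165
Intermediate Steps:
m = -1 (m = -6 + 5 = -1)
F(R) = -8 (F(R) = -2*4 = -8)
h(S) = -18 + 24*S (h(S) = -18 + 3*((S + S)*4) = -18 + 3*((2*S)*4) = -18 + 3*(8*S) = -18 + 24*S)
(h(F(6)) + m)*15 = ((-18 + 24*(-8)) - 1)*15 = ((-18 - 192) - 1)*15 = (-210 - 1)*15 = -211*15 = -3165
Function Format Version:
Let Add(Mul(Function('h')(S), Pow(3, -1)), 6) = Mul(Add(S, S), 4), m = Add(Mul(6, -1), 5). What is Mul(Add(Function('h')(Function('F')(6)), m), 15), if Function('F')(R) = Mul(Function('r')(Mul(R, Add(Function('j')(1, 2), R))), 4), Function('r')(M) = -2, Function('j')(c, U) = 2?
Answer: -3165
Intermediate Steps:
m = -1 (m = Add(-6, 5) = -1)
Function('F')(R) = -8 (Function('F')(R) = Mul(-2, 4) = -8)
Function('h')(S) = Add(-18, Mul(24, S)) (Function('h')(S) = Add(-18, Mul(3, Mul(Add(S, S), 4))) = Add(-18, Mul(3, Mul(Mul(2, S), 4))) = Add(-18, Mul(3, Mul(8, S))) = Add(-18, Mul(24, S)))
Mul(Add(Function('h')(Function('F')(6)), m), 15) = Mul(Add(Add(-18, Mul(24, -8)), -1), 15) = Mul(Add(Add(-18, -192), -1), 15) = Mul(Add(-210, -1), 15) = Mul(-211, 15) = -3165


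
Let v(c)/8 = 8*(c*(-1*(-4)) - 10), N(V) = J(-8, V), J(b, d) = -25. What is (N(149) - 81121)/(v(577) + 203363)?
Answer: -81146/350435 ≈ -0.23156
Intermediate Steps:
N(V) = -25
v(c) = -640 + 256*c (v(c) = 8*(8*(c*(-1*(-4)) - 10)) = 8*(8*(c*4 - 10)) = 8*(8*(4*c - 10)) = 8*(8*(-10 + 4*c)) = 8*(-80 + 32*c) = -640 + 256*c)
(N(149) - 81121)/(v(577) + 203363) = (-25 - 81121)/((-640 + 256*577) + 203363) = -81146/((-640 + 147712) + 203363) = -81146/(147072 + 203363) = -81146/350435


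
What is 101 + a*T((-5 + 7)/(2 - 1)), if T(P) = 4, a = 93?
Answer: 473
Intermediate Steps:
101 + a*T((-5 + 7)/(2 - 1)) = 101 + 93*4 = 101 + 372 = 473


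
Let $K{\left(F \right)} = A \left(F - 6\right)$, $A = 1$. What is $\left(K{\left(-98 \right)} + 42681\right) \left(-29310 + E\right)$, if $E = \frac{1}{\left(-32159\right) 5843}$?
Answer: $- \frac{234492684205871767}{187905037} \approx -1.2479 \cdot 10^{9}$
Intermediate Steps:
$K{\left(F \right)} = -6 + F$ ($K{\left(F \right)} = 1 \left(F - 6\right) = 1 \left(-6 + F\right) = -6 + F$)
$E = - \frac{1}{187905037}$ ($E = \left(- \frac{1}{32159}\right) \frac{1}{5843} = - \frac{1}{187905037} \approx -5.3218 \cdot 10^{-9}$)
$\left(K{\left(-98 \right)} + 42681\right) \left(-29310 + E\right) = \left(\left(-6 - 98\right) + 42681\right) \left(-29310 - \frac{1}{187905037}\right) = \left(-104 + 42681\right) \left(- \frac{5507496634471}{187905037}\right) = 42577 \left(- \frac{5507496634471}{187905037}\right) = - \frac{234492684205871767}{187905037}$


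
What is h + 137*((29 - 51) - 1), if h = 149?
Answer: -3002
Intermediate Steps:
h + 137*((29 - 51) - 1) = 149 + 137*((29 - 51) - 1) = 149 + 137*(-22 - 1) = 149 + 137*(-23) = 149 - 3151 = -3002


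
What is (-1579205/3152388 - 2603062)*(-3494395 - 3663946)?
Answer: 58740365490726258001/3152388 ≈ 1.8634e+13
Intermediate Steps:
(-1579205/3152388 - 2603062)*(-3494395 - 3663946) = (-1579205*1/3152388 - 2603062)*(-7158341) = (-1579205/3152388 - 2603062)*(-7158341) = -8205862991261/3152388*(-7158341) = 58740365490726258001/3152388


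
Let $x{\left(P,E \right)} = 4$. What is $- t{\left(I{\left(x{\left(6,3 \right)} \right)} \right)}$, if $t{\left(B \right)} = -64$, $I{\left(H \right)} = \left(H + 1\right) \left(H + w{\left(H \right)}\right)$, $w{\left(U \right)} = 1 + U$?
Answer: $64$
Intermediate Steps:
$I{\left(H \right)} = \left(1 + H\right) \left(1 + 2 H\right)$ ($I{\left(H \right)} = \left(H + 1\right) \left(H + \left(1 + H\right)\right) = \left(1 + H\right) \left(1 + 2 H\right)$)
$- t{\left(I{\left(x{\left(6,3 \right)} \right)} \right)} = \left(-1\right) \left(-64\right) = 64$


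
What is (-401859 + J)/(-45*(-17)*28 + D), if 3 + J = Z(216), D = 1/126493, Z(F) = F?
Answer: -50805407478/2709480061 ≈ -18.751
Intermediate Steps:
D = 1/126493 ≈ 7.9056e-6
J = 213 (J = -3 + 216 = 213)
(-401859 + J)/(-45*(-17)*28 + D) = (-401859 + 213)/(-45*(-17)*28 + 1/126493) = -401646/(765*28 + 1/126493) = -401646/(21420 + 1/126493) = -401646/2709480061/126493 = -401646*126493/2709480061 = -50805407478/2709480061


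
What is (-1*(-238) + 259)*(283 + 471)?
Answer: 374738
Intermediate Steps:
(-1*(-238) + 259)*(283 + 471) = (238 + 259)*754 = 497*754 = 374738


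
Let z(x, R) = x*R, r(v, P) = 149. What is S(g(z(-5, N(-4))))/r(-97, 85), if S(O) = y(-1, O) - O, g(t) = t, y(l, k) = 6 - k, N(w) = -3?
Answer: -24/149 ≈ -0.16107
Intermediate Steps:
z(x, R) = R*x
S(O) = 6 - 2*O (S(O) = (6 - O) - O = 6 - 2*O)
S(g(z(-5, N(-4))))/r(-97, 85) = (6 - (-6)*(-5))/149 = (6 - 2*15)*(1/149) = (6 - 30)*(1/149) = -24*1/149 = -24/149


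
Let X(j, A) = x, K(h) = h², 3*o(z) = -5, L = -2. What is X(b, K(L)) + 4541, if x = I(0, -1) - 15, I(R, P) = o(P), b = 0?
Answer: 13573/3 ≈ 4524.3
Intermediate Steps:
o(z) = -5/3 (o(z) = (⅓)*(-5) = -5/3)
I(R, P) = -5/3
x = -50/3 (x = -5/3 - 15 = -50/3 ≈ -16.667)
X(j, A) = -50/3
X(b, K(L)) + 4541 = -50/3 + 4541 = 13573/3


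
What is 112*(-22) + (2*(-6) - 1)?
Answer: -2477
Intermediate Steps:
112*(-22) + (2*(-6) - 1) = -2464 + (-12 - 1) = -2464 - 13 = -2477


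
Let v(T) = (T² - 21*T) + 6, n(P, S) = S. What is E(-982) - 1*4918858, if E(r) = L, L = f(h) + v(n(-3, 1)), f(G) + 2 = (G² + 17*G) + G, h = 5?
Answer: -4918759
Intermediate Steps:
f(G) = -2 + G² + 18*G (f(G) = -2 + ((G² + 17*G) + G) = -2 + (G² + 18*G) = -2 + G² + 18*G)
v(T) = 6 + T² - 21*T
L = 99 (L = (-2 + 5² + 18*5) + (6 + 1² - 21*1) = (-2 + 25 + 90) + (6 + 1 - 21) = 113 - 14 = 99)
E(r) = 99
E(-982) - 1*4918858 = 99 - 1*4918858 = 99 - 4918858 = -4918759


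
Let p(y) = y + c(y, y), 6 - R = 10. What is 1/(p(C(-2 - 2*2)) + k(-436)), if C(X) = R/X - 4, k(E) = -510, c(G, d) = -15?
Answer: -3/1585 ≈ -0.0018927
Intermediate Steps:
R = -4 (R = 6 - 1*10 = 6 - 10 = -4)
C(X) = -4 - 4/X (C(X) = -4/X - 4 = -4 - 4/X)
p(y) = -15 + y (p(y) = y - 15 = -15 + y)
1/(p(C(-2 - 2*2)) + k(-436)) = 1/((-15 + (-4 - 4/(-2 - 2*2))) - 510) = 1/((-15 + (-4 - 4/(-2 - 4))) - 510) = 1/((-15 + (-4 - 4/(-6))) - 510) = 1/((-15 + (-4 - 4*(-⅙))) - 510) = 1/((-15 + (-4 + ⅔)) - 510) = 1/((-15 - 10/3) - 510) = 1/(-55/3 - 510) = 1/(-1585/3) = -3/1585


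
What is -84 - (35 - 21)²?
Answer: -280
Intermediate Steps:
-84 - (35 - 21)² = -84 - 1*14² = -84 - 1*196 = -84 - 196 = -280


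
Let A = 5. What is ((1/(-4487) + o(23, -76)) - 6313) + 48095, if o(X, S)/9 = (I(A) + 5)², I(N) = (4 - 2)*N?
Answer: 196562008/4487 ≈ 43807.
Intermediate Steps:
I(N) = 2*N
o(X, S) = 2025 (o(X, S) = 9*(2*5 + 5)² = 9*(10 + 5)² = 9*15² = 9*225 = 2025)
((1/(-4487) + o(23, -76)) - 6313) + 48095 = ((1/(-4487) + 2025) - 6313) + 48095 = ((-1/4487 + 2025) - 6313) + 48095 = (9086174/4487 - 6313) + 48095 = -19240257/4487 + 48095 = 196562008/4487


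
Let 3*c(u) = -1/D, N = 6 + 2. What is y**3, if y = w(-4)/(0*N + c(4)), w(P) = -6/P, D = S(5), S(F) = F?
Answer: -91125/8 ≈ -11391.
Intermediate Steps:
D = 5
N = 8
c(u) = -1/15 (c(u) = (-1/5)/3 = (-1*1/5)/3 = (1/3)*(-1/5) = -1/15)
y = -45/2 (y = (-6/(-4))/(0*8 - 1/15) = (-6*(-1/4))/(0 - 1/15) = 3/(2*(-1/15)) = (3/2)*(-15) = -45/2 ≈ -22.500)
y**3 = (-45/2)**3 = -91125/8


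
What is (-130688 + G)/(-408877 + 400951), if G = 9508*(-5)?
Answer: 89114/3963 ≈ 22.487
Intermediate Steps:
G = -47540
(-130688 + G)/(-408877 + 400951) = (-130688 - 47540)/(-408877 + 400951) = -178228/(-7926) = -178228*(-1/7926) = 89114/3963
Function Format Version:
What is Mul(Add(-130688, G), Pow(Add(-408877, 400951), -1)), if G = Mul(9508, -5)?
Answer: Rational(89114, 3963) ≈ 22.487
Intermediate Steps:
G = -47540
Mul(Add(-130688, G), Pow(Add(-408877, 400951), -1)) = Mul(Add(-130688, -47540), Pow(Add(-408877, 400951), -1)) = Mul(-178228, Pow(-7926, -1)) = Mul(-178228, Rational(-1, 7926)) = Rational(89114, 3963)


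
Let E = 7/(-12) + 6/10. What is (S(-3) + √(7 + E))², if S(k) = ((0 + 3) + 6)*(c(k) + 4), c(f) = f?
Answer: (270 + √6315)²/900 ≈ 135.70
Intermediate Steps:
S(k) = 36 + 9*k (S(k) = ((0 + 3) + 6)*(k + 4) = (3 + 6)*(4 + k) = 9*(4 + k) = 36 + 9*k)
E = 1/60 (E = 7*(-1/12) + 6*(⅒) = -7/12 + ⅗ = 1/60 ≈ 0.016667)
(S(-3) + √(7 + E))² = ((36 + 9*(-3)) + √(7 + 1/60))² = ((36 - 27) + √(421/60))² = (9 + √6315/30)²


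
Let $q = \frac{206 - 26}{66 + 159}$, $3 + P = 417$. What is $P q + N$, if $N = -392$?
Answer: $- \frac{304}{5} \approx -60.8$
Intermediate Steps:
$P = 414$ ($P = -3 + 417 = 414$)
$q = \frac{4}{5}$ ($q = \frac{180}{225} = 180 \cdot \frac{1}{225} = \frac{4}{5} \approx 0.8$)
$P q + N = 414 \cdot \frac{4}{5} - 392 = \frac{1656}{5} - 392 = - \frac{304}{5}$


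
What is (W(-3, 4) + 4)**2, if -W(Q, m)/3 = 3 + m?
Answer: 289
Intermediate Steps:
W(Q, m) = -9 - 3*m (W(Q, m) = -3*(3 + m) = -9 - 3*m)
(W(-3, 4) + 4)**2 = ((-9 - 3*4) + 4)**2 = ((-9 - 12) + 4)**2 = (-21 + 4)**2 = (-17)**2 = 289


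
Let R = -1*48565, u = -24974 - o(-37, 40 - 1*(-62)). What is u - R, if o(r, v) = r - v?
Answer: 23730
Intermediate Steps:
u = -24835 (u = -24974 - (-37 - (40 - 1*(-62))) = -24974 - (-37 - (40 + 62)) = -24974 - (-37 - 1*102) = -24974 - (-37 - 102) = -24974 - 1*(-139) = -24974 + 139 = -24835)
R = -48565
u - R = -24835 - 1*(-48565) = -24835 + 48565 = 23730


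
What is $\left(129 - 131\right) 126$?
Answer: $-252$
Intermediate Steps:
$\left(129 - 131\right) 126 = \left(-2\right) 126 = -252$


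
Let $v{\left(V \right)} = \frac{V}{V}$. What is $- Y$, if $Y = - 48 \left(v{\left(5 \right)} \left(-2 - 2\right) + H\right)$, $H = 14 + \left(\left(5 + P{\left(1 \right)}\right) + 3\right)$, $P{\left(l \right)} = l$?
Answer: $912$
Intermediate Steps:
$v{\left(V \right)} = 1$
$H = 23$ ($H = 14 + \left(\left(5 + 1\right) + 3\right) = 14 + \left(6 + 3\right) = 14 + 9 = 23$)
$Y = -912$ ($Y = - 48 \left(1 \left(-2 - 2\right) + 23\right) = - 48 \left(1 \left(-4\right) + 23\right) = - 48 \left(-4 + 23\right) = \left(-48\right) 19 = -912$)
$- Y = \left(-1\right) \left(-912\right) = 912$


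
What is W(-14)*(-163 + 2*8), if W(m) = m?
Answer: 2058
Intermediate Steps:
W(-14)*(-163 + 2*8) = -14*(-163 + 2*8) = -14*(-163 + 16) = -14*(-147) = 2058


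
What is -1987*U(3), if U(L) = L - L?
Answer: 0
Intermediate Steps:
U(L) = 0
-1987*U(3) = -1987*0 = 0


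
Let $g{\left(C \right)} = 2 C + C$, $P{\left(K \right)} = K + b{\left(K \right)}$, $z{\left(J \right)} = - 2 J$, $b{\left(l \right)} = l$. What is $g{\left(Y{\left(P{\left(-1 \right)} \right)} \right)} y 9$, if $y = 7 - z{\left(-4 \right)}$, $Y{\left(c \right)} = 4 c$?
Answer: $216$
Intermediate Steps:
$P{\left(K \right)} = 2 K$ ($P{\left(K \right)} = K + K = 2 K$)
$y = -1$ ($y = 7 - \left(-2\right) \left(-4\right) = 7 - 8 = -1$)
$g{\left(C \right)} = 3 C$
$g{\left(Y{\left(P{\left(-1 \right)} \right)} \right)} y 9 = 3 \cdot 4 \cdot 2 \left(-1\right) \left(-1\right) 9 = 3 \cdot 4 \left(-2\right) \left(-1\right) 9 = 3 \left(-8\right) \left(-1\right) 9 = \left(-24\right) \left(-1\right) 9 = 24 \cdot 9 = 216$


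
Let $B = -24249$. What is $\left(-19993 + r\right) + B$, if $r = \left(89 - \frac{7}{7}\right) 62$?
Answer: $-38786$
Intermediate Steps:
$r = 5456$ ($r = \left(89 - 1\right) 62 = 88 \cdot 62 = 5456$)
$\left(-19993 + r\right) + B = \left(-19993 + 5456\right) - 24249 = -14537 - 24249 = -38786$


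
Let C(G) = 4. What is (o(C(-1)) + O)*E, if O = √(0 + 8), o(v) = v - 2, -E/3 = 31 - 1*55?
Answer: 144 + 144*√2 ≈ 347.65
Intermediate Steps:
E = 72 (E = -3*(31 - 1*55) = -3*(31 - 55) = -3*(-24) = 72)
o(v) = -2 + v
O = 2*√2 (O = √8 = 2*√2 ≈ 2.8284)
(o(C(-1)) + O)*E = ((-2 + 4) + 2*√2)*72 = (2 + 2*√2)*72 = 144 + 144*√2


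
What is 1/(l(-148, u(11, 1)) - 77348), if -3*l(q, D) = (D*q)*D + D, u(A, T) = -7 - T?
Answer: -1/74188 ≈ -1.3479e-5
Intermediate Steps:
l(q, D) = -D/3 - q*D²/3 (l(q, D) = -((D*q)*D + D)/3 = -(q*D² + D)/3 = -(D + q*D²)/3 = -D/3 - q*D²/3)
1/(l(-148, u(11, 1)) - 77348) = 1/(-(-7 - 1*1)*(1 + (-7 - 1*1)*(-148))/3 - 77348) = 1/(-(-7 - 1)*(1 + (-7 - 1)*(-148))/3 - 77348) = 1/(-⅓*(-8)*(1 - 8*(-148)) - 77348) = 1/(-⅓*(-8)*(1 + 1184) - 77348) = 1/(-⅓*(-8)*1185 - 77348) = 1/(3160 - 77348) = 1/(-74188) = -1/74188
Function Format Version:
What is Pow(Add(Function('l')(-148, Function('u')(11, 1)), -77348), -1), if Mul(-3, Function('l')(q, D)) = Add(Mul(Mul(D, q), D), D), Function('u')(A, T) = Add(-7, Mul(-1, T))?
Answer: Rational(-1, 74188) ≈ -1.3479e-5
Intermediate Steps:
Function('l')(q, D) = Add(Mul(Rational(-1, 3), D), Mul(Rational(-1, 3), q, Pow(D, 2))) (Function('l')(q, D) = Mul(Rational(-1, 3), Add(Mul(Mul(D, q), D), D)) = Mul(Rational(-1, 3), Add(Mul(q, Pow(D, 2)), D)) = Mul(Rational(-1, 3), Add(D, Mul(q, Pow(D, 2)))) = Add(Mul(Rational(-1, 3), D), Mul(Rational(-1, 3), q, Pow(D, 2))))
Pow(Add(Function('l')(-148, Function('u')(11, 1)), -77348), -1) = Pow(Add(Mul(Rational(-1, 3), Add(-7, Mul(-1, 1)), Add(1, Mul(Add(-7, Mul(-1, 1)), -148))), -77348), -1) = Pow(Add(Mul(Rational(-1, 3), Add(-7, -1), Add(1, Mul(Add(-7, -1), -148))), -77348), -1) = Pow(Add(Mul(Rational(-1, 3), -8, Add(1, Mul(-8, -148))), -77348), -1) = Pow(Add(Mul(Rational(-1, 3), -8, Add(1, 1184)), -77348), -1) = Pow(Add(Mul(Rational(-1, 3), -8, 1185), -77348), -1) = Pow(Add(3160, -77348), -1) = Pow(-74188, -1) = Rational(-1, 74188)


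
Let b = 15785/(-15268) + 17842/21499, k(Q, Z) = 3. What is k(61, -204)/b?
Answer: -89521836/6086369 ≈ -14.709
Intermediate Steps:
b = -6086369/29840612 (b = 15785*(-1/15268) + 17842*(1/21499) = -1435/1388 + 17842/21499 = -6086369/29840612 ≈ -0.20396)
k(61, -204)/b = 3/(-6086369/29840612) = 3*(-29840612/6086369) = -89521836/6086369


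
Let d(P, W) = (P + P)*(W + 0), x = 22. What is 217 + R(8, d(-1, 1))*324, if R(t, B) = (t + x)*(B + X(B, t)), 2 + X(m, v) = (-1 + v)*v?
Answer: 505657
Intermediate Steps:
X(m, v) = -2 + v*(-1 + v) (X(m, v) = -2 + (-1 + v)*v = -2 + v*(-1 + v))
d(P, W) = 2*P*W (d(P, W) = (2*P)*W = 2*P*W)
R(t, B) = (22 + t)*(-2 + B + t**2 - t) (R(t, B) = (t + 22)*(B + (-2 + t**2 - t)) = (22 + t)*(-2 + B + t**2 - t))
217 + R(8, d(-1, 1))*324 = 217 + (-44 + 8**3 - 24*8 + 21*8**2 + 22*(2*(-1)*1) + (2*(-1)*1)*8)*324 = 217 + (-44 + 512 - 192 + 21*64 + 22*(-2) - 2*8)*324 = 217 + (-44 + 512 - 192 + 1344 - 44 - 16)*324 = 217 + 1560*324 = 217 + 505440 = 505657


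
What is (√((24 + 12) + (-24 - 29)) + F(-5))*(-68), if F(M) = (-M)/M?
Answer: 68 - 68*I*√17 ≈ 68.0 - 280.37*I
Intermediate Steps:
F(M) = -1
(√((24 + 12) + (-24 - 29)) + F(-5))*(-68) = (√((24 + 12) + (-24 - 29)) - 1)*(-68) = (√(36 - 53) - 1)*(-68) = (√(-17) - 1)*(-68) = (I*√17 - 1)*(-68) = (-1 + I*√17)*(-68) = 68 - 68*I*√17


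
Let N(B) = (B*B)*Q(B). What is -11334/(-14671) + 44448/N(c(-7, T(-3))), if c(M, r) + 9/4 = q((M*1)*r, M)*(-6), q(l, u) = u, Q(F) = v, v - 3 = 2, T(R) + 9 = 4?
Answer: 3955406666/618162585 ≈ 6.3987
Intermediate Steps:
T(R) = -5 (T(R) = -9 + 4 = -5)
v = 5 (v = 3 + 2 = 5)
Q(F) = 5
c(M, r) = -9/4 - 6*M (c(M, r) = -9/4 + M*(-6) = -9/4 - 6*M)
N(B) = 5*B² (N(B) = (B*B)*5 = B²*5 = 5*B²)
-11334/(-14671) + 44448/N(c(-7, T(-3))) = -11334/(-14671) + 44448/((5*(-9/4 - 6*(-7))²)) = -11334*(-1/14671) + 44448/((5*(-9/4 + 42)²)) = 11334/14671 + 44448/((5*(159/4)²)) = 11334/14671 + 44448/((5*(25281/16))) = 11334/14671 + 44448/(126405/16) = 11334/14671 + 44448*(16/126405) = 11334/14671 + 237056/42135 = 3955406666/618162585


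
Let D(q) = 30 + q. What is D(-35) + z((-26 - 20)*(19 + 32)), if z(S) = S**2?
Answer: 5503711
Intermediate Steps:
D(-35) + z((-26 - 20)*(19 + 32)) = (30 - 35) + ((-26 - 20)*(19 + 32))**2 = -5 + (-46*51)**2 = -5 + (-2346)**2 = -5 + 5503716 = 5503711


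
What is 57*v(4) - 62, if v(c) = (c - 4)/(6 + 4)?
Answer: -62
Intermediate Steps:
v(c) = -⅖ + c/10 (v(c) = (-4 + c)/10 = (-4 + c)*(⅒) = -⅖ + c/10)
57*v(4) - 62 = 57*(-⅖ + (⅒)*4) - 62 = 57*(-⅖ + ⅖) - 62 = 57*0 - 62 = 0 - 62 = -62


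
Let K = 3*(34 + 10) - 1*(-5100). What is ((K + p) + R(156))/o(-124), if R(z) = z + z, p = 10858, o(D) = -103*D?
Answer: 8201/6386 ≈ 1.2842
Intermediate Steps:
R(z) = 2*z
K = 5232 (K = 3*44 + 5100 = 132 + 5100 = 5232)
((K + p) + R(156))/o(-124) = ((5232 + 10858) + 2*156)/((-103*(-124))) = (16090 + 312)/12772 = 16402*(1/12772) = 8201/6386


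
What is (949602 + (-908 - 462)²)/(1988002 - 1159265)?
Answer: 403786/118391 ≈ 3.4106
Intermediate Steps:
(949602 + (-908 - 462)²)/(1988002 - 1159265) = (949602 + (-1370)²)/828737 = (949602 + 1876900)*(1/828737) = 2826502*(1/828737) = 403786/118391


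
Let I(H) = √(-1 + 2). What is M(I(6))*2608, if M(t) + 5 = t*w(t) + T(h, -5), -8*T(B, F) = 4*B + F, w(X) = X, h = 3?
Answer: -12714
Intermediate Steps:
I(H) = 1 (I(H) = √1 = 1)
T(B, F) = -B/2 - F/8 (T(B, F) = -(4*B + F)/8 = -(F + 4*B)/8 = -B/2 - F/8)
M(t) = -47/8 + t² (M(t) = -5 + (t*t + (-½*3 - ⅛*(-5))) = -5 + (t² + (-3/2 + 5/8)) = -5 + (t² - 7/8) = -5 + (-7/8 + t²) = -47/8 + t²)
M(I(6))*2608 = (-47/8 + 1²)*2608 = (-47/8 + 1)*2608 = -39/8*2608 = -12714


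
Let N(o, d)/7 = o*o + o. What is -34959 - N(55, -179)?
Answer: -56519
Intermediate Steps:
N(o, d) = 7*o + 7*o² (N(o, d) = 7*(o*o + o) = 7*(o² + o) = 7*(o + o²) = 7*o + 7*o²)
-34959 - N(55, -179) = -34959 - 7*55*(1 + 55) = -34959 - 7*55*56 = -34959 - 1*21560 = -34959 - 21560 = -56519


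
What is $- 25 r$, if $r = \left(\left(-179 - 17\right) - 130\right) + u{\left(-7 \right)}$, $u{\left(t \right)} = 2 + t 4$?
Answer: $8800$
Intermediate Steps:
$u{\left(t \right)} = 2 + 4 t$
$r = -352$ ($r = \left(\left(-179 - 17\right) - 130\right) + \left(2 + 4 \left(-7\right)\right) = \left(-196 - 130\right) + \left(2 - 28\right) = -326 - 26 = -352$)
$- 25 r = \left(-25\right) \left(-352\right) = 8800$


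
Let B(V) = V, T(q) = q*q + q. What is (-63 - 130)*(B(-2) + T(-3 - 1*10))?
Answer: -29722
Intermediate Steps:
T(q) = q + q² (T(q) = q² + q = q + q²)
(-63 - 130)*(B(-2) + T(-3 - 1*10)) = (-63 - 130)*(-2 + (-3 - 1*10)*(1 + (-3 - 1*10))) = -193*(-2 + (-3 - 10)*(1 + (-3 - 10))) = -193*(-2 - 13*(1 - 13)) = -193*(-2 - 13*(-12)) = -193*(-2 + 156) = -193*154 = -29722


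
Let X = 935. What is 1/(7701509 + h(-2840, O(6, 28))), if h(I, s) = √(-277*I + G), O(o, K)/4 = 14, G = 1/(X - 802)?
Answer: 1024300697/7888660932023332 - √13915582653/7888660932023332 ≈ 1.2983e-7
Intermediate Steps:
G = 1/133 (G = 1/(935 - 802) = 1/133 ≈ 0.0075188)
O(o, K) = 56 (O(o, K) = 4*14 = 56)
h(I, s) = √(1/133 - 277*I) (h(I, s) = √(-277*I + 1/133) = √(1/133 - 277*I))
1/(7701509 + h(-2840, O(6, 28))) = 1/(7701509 + √(133 - 4899853*(-2840))/133) = 1/(7701509 + √(133 + 13915582520)/133) = 1/(7701509 + √13915582653/133)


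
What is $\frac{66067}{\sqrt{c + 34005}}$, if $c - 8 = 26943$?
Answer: $\frac{66067 \sqrt{311}}{4354} \approx 267.59$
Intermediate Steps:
$c = 26951$ ($c = 8 + 26943 = 26951$)
$\frac{66067}{\sqrt{c + 34005}} = \frac{66067}{\sqrt{26951 + 34005}} = \frac{66067}{\sqrt{60956}} = \frac{66067}{14 \sqrt{311}} = 66067 \frac{\sqrt{311}}{4354} = \frac{66067 \sqrt{311}}{4354}$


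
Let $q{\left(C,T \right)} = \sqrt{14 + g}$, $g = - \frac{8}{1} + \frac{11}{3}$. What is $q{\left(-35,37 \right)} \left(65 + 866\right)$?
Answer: $\frac{931 \sqrt{87}}{3} \approx 2894.6$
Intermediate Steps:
$g = - \frac{13}{3}$ ($g = \left(-8\right) 1 + 11 \cdot \frac{1}{3} = -8 + \frac{11}{3} = - \frac{13}{3} \approx -4.3333$)
$q{\left(C,T \right)} = \frac{\sqrt{87}}{3}$ ($q{\left(C,T \right)} = \sqrt{14 - \frac{13}{3}} = \sqrt{\frac{29}{3}} = \frac{\sqrt{87}}{3}$)
$q{\left(-35,37 \right)} \left(65 + 866\right) = \frac{\sqrt{87}}{3} \left(65 + 866\right) = \frac{\sqrt{87}}{3} \cdot 931 = \frac{931 \sqrt{87}}{3}$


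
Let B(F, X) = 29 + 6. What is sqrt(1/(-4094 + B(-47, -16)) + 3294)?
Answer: sqrt(6030025595)/1353 ≈ 57.393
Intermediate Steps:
B(F, X) = 35
sqrt(1/(-4094 + B(-47, -16)) + 3294) = sqrt(1/(-4094 + 35) + 3294) = sqrt(1/(-4059) + 3294) = sqrt(-1/4059 + 3294) = sqrt(13370345/4059) = sqrt(6030025595)/1353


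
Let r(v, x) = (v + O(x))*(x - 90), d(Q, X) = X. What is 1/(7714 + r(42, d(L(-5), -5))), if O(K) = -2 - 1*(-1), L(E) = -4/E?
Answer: 1/3819 ≈ 0.00026185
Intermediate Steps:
O(K) = -1 (O(K) = -2 + 1 = -1)
r(v, x) = (-1 + v)*(-90 + x) (r(v, x) = (v - 1)*(x - 90) = (-1 + v)*(-90 + x))
1/(7714 + r(42, d(L(-5), -5))) = 1/(7714 + (90 - 1*(-5) - 90*42 + 42*(-5))) = 1/(7714 + (90 + 5 - 3780 - 210)) = 1/(7714 - 3895) = 1/3819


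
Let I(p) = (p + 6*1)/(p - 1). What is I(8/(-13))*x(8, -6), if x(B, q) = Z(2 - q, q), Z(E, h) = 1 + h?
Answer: 50/3 ≈ 16.667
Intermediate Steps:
I(p) = (6 + p)/(-1 + p) (I(p) = (p + 6)/(-1 + p) = (6 + p)/(-1 + p))
x(B, q) = 1 + q
I(8/(-13))*x(8, -6) = ((6 + 8/(-13))/(-1 + 8/(-13)))*(1 - 6) = ((6 + 8*(-1/13))/(-1 + 8*(-1/13)))*(-5) = ((6 - 8/13)/(-1 - 8/13))*(-5) = ((70/13)/(-21/13))*(-5) = -13/21*70/13*(-5) = -10/3*(-5) = 50/3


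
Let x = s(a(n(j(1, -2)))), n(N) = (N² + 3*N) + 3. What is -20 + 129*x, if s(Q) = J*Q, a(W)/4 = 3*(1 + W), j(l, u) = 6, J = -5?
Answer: -448940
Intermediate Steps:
n(N) = 3 + N² + 3*N
a(W) = 12 + 12*W (a(W) = 4*(3*(1 + W)) = 4*(3 + 3*W) = 12 + 12*W)
s(Q) = -5*Q
x = -3480 (x = -5*(12 + 12*(3 + 6² + 3*6)) = -5*(12 + 12*(3 + 36 + 18)) = -5*(12 + 12*57) = -5*(12 + 684) = -5*696 = -3480)
-20 + 129*x = -20 + 129*(-3480) = -20 - 448920 = -448940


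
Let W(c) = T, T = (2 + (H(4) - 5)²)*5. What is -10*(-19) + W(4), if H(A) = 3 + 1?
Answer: 205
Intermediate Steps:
H(A) = 4
T = 15 (T = (2 + (4 - 5)²)*5 = (2 + (-1)²)*5 = (2 + 1)*5 = 3*5 = 15)
W(c) = 15
-10*(-19) + W(4) = -10*(-19) + 15 = 190 + 15 = 205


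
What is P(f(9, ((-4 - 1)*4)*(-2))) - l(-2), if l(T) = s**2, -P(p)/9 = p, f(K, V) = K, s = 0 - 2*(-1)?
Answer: -85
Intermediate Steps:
s = 2 (s = 0 + 2 = 2)
P(p) = -9*p
l(T) = 4 (l(T) = 2**2 = 4)
P(f(9, ((-4 - 1)*4)*(-2))) - l(-2) = -9*9 - 1*4 = -81 - 4 = -85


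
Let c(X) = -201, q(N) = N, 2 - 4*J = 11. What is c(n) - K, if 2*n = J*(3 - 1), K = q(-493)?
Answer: 292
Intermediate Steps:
J = -9/4 (J = ½ - ¼*11 = ½ - 11/4 = -9/4 ≈ -2.2500)
K = -493
n = -9/4 (n = (-9*(3 - 1)/4)/2 = (-9/4*2)/2 = (½)*(-9/2) = -9/4 ≈ -2.2500)
c(n) - K = -201 - 1*(-493) = -201 + 493 = 292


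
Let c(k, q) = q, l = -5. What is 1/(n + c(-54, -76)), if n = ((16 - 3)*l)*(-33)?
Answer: 1/2069 ≈ 0.00048333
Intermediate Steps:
n = 2145 (n = ((16 - 3)*(-5))*(-33) = (13*(-5))*(-33) = -65*(-33) = 2145)
1/(n + c(-54, -76)) = 1/(2145 - 76) = 1/2069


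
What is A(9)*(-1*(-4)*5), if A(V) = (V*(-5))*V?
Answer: -8100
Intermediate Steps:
A(V) = -5*V² (A(V) = (-5*V)*V = -5*V²)
A(9)*(-1*(-4)*5) = (-5*9²)*(-1*(-4)*5) = (-5*81)*(4*5) = -405*20 = -8100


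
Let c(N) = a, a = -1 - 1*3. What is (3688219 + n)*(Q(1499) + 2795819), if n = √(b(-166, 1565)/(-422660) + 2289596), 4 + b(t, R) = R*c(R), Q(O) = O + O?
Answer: 10322650036923 + 399831*√25563550663462490/15095 ≈ 1.0327e+13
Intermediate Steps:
a = -4 (a = -1 - 3 = -4)
c(N) = -4
Q(O) = 2*O
b(t, R) = -4 - 4*R (b(t, R) = -4 + R*(-4) = -4 - 4*R)
n = √25563550663462490/105665 (n = √((-4 - 4*1565)/(-422660) + 2289596) = √((-4 - 6260)*(-1/422660) + 2289596) = √(-6264*(-1/422660) + 2289596) = √(1566/105665 + 2289596) = √(241930162906/105665) = √25563550663462490/105665 ≈ 1513.1)
(3688219 + n)*(Q(1499) + 2795819) = (3688219 + √25563550663462490/105665)*(2*1499 + 2795819) = (3688219 + √25563550663462490/105665)*(2998 + 2795819) = (3688219 + √25563550663462490/105665)*2798817 = 10322650036923 + 399831*√25563550663462490/15095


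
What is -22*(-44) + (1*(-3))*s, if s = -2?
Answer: 974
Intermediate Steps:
-22*(-44) + (1*(-3))*s = -22*(-44) + (1*(-3))*(-2) = 968 - 3*(-2) = 968 + 6 = 974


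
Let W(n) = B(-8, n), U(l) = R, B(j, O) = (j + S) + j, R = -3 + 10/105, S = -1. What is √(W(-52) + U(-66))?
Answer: I*√8778/21 ≈ 4.4615*I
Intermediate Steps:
R = -61/21 (R = -3 + 10*(1/105) = -3 + 2/21 = -61/21 ≈ -2.9048)
B(j, O) = -1 + 2*j (B(j, O) = (j - 1) + j = (-1 + j) + j = -1 + 2*j)
U(l) = -61/21
W(n) = -17 (W(n) = -1 + 2*(-8) = -1 - 16 = -17)
√(W(-52) + U(-66)) = √(-17 - 61/21) = √(-418/21) = I*√8778/21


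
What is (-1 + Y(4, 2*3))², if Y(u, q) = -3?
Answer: 16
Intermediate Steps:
(-1 + Y(4, 2*3))² = (-1 - 3)² = (-4)² = 16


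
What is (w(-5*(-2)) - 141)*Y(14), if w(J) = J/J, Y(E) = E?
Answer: -1960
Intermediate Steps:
w(J) = 1
(w(-5*(-2)) - 141)*Y(14) = (1 - 141)*14 = -140*14 = -1960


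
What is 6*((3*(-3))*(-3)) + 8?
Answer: 170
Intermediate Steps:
6*((3*(-3))*(-3)) + 8 = 6*(-9*(-3)) + 8 = 6*27 + 8 = 162 + 8 = 170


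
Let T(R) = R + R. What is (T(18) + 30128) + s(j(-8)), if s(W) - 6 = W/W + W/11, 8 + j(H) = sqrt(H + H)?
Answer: 331873/11 + 4*I/11 ≈ 30170.0 + 0.36364*I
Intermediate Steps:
j(H) = -8 + sqrt(2)*sqrt(H) (j(H) = -8 + sqrt(H + H) = -8 + sqrt(2*H) = -8 + sqrt(2)*sqrt(H))
T(R) = 2*R
s(W) = 7 + W/11 (s(W) = 6 + (W/W + W/11) = 6 + (1 + W*(1/11)) = 6 + (1 + W/11) = 7 + W/11)
(T(18) + 30128) + s(j(-8)) = (2*18 + 30128) + (7 + (-8 + sqrt(2)*sqrt(-8))/11) = (36 + 30128) + (7 + (-8 + sqrt(2)*(2*I*sqrt(2)))/11) = 30164 + (7 + (-8 + 4*I)/11) = 30164 + (7 + (-8/11 + 4*I/11)) = 30164 + (69/11 + 4*I/11) = 331873/11 + 4*I/11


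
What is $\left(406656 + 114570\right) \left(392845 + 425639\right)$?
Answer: $426615141384$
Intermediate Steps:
$\left(406656 + 114570\right) \left(392845 + 425639\right) = 521226 \cdot 818484 = 426615141384$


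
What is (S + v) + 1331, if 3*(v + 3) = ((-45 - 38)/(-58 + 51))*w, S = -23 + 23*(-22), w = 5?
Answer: 17194/21 ≈ 818.76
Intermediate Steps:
S = -529 (S = -23 - 506 = -529)
v = 352/21 (v = -3 + (((-45 - 38)/(-58 + 51))*5)/3 = -3 + (-83/(-7)*5)/3 = -3 + (-83*(-⅐)*5)/3 = -3 + ((83/7)*5)/3 = -3 + (⅓)*(415/7) = -3 + 415/21 = 352/21 ≈ 16.762)
(S + v) + 1331 = (-529 + 352/21) + 1331 = -10757/21 + 1331 = 17194/21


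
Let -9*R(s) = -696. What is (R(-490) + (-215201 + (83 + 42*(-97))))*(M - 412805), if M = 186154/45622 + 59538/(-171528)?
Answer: 14746215502154493904/163030217 ≈ 9.0451e+10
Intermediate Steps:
R(s) = 232/3 (R(s) = -⅑*(-696) = 232/3)
M = 2434531723/652120868 (M = 186154*(1/45622) + 59538*(-1/171528) = 93077/22811 - 9923/28588 = 2434531723/652120868 ≈ 3.7333)
(R(-490) + (-215201 + (83 + 42*(-97))))*(M - 412805) = (232/3 + (-215201 + (83 + 42*(-97))))*(2434531723/652120868 - 412805) = (232/3 + (-215201 + (83 - 4074)))*(-269196320383017/652120868) = (232/3 + (-215201 - 3991))*(-269196320383017/652120868) = (232/3 - 219192)*(-269196320383017/652120868) = -657344/3*(-269196320383017/652120868) = 14746215502154493904/163030217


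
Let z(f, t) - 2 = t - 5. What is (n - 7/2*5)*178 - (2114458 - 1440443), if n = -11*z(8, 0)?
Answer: -671256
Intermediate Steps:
z(f, t) = -3 + t (z(f, t) = 2 + (t - 5) = 2 + (-5 + t) = -3 + t)
n = 33 (n = -11*(-3 + 0) = -11*(-3) = 33)
(n - 7/2*5)*178 - (2114458 - 1440443) = (33 - 7/2*5)*178 - (2114458 - 1440443) = (33 - 7*1/2*5)*178 - 1*674015 = (33 - 7/2*5)*178 - 674015 = (33 - 35/2)*178 - 674015 = (31/2)*178 - 674015 = 2759 - 674015 = -671256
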